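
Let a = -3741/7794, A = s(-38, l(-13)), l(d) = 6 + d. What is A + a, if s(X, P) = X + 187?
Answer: 385855/2598 ≈ 148.52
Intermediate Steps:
s(X, P) = 187 + X
A = 149 (A = 187 - 38 = 149)
a = -1247/2598 (a = -3741*1/7794 = -1247/2598 ≈ -0.47998)
A + a = 149 - 1247/2598 = 385855/2598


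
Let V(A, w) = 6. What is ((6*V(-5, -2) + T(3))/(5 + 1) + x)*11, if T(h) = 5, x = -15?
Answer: -539/6 ≈ -89.833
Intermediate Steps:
((6*V(-5, -2) + T(3))/(5 + 1) + x)*11 = ((6*6 + 5)/(5 + 1) - 15)*11 = ((36 + 5)/6 - 15)*11 = (41*(⅙) - 15)*11 = (41/6 - 15)*11 = -49/6*11 = -539/6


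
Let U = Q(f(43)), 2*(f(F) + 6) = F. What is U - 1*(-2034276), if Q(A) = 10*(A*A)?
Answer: 4073357/2 ≈ 2.0367e+6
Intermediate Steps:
f(F) = -6 + F/2
Q(A) = 10*A**2
U = 4805/2 (U = 10*(-6 + (1/2)*43)**2 = 10*(-6 + 43/2)**2 = 10*(31/2)**2 = 10*(961/4) = 4805/2 ≈ 2402.5)
U - 1*(-2034276) = 4805/2 - 1*(-2034276) = 4805/2 + 2034276 = 4073357/2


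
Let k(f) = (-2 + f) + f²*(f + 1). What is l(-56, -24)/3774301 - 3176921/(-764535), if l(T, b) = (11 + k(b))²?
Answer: 146477843558636/2885585215035 ≈ 50.762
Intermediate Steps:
k(f) = -2 + f + f²*(1 + f) (k(f) = (-2 + f) + f²*(1 + f) = -2 + f + f²*(1 + f))
l(T, b) = (9 + b + b² + b³)² (l(T, b) = (11 + (-2 + b + b² + b³))² = (9 + b + b² + b³)²)
l(-56, -24)/3774301 - 3176921/(-764535) = (9 - 24 + (-24)² + (-24)³)²/3774301 - 3176921/(-764535) = (9 - 24 + 576 - 13824)²*(1/3774301) - 3176921*(-1/764535) = (-13263)²*(1/3774301) + 3176921/764535 = 175907169*(1/3774301) + 3176921/764535 = 175907169/3774301 + 3176921/764535 = 146477843558636/2885585215035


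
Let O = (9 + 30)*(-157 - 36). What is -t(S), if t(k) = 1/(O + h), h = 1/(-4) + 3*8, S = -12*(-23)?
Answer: 4/30013 ≈ 0.00013328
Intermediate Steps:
S = 276
h = 95/4 (h = -1/4 + 24 = 95/4 ≈ 23.750)
O = -7527 (O = 39*(-193) = -7527)
t(k) = -4/30013 (t(k) = 1/(-7527 + 95/4) = 1/(-30013/4) = -4/30013)
-t(S) = -1*(-4/30013) = 4/30013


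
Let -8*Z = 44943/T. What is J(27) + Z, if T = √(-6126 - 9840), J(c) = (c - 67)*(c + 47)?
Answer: -2960 + 14981*I*√1774/14192 ≈ -2960.0 + 44.46*I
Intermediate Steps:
J(c) = (-67 + c)*(47 + c)
T = 3*I*√1774 (T = √(-15966) = 3*I*√1774 ≈ 126.36*I)
Z = 14981*I*√1774/14192 (Z = -44943/(8*(3*I*√1774)) = -44943*(-I*√1774/5322)/8 = -(-14981)*I*√1774/14192 = 14981*I*√1774/14192 ≈ 44.46*I)
J(27) + Z = (-3149 + 27² - 20*27) + 14981*I*√1774/14192 = (-3149 + 729 - 540) + 14981*I*√1774/14192 = -2960 + 14981*I*√1774/14192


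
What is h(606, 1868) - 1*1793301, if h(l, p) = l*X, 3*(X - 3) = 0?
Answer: -1791483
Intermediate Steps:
X = 3 (X = 3 + (1/3)*0 = 3 + 0 = 3)
h(l, p) = 3*l (h(l, p) = l*3 = 3*l)
h(606, 1868) - 1*1793301 = 3*606 - 1*1793301 = 1818 - 1793301 = -1791483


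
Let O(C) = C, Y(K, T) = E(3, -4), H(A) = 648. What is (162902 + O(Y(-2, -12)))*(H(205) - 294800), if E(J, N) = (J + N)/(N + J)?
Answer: -47918243256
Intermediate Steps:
E(J, N) = 1 (E(J, N) = (J + N)/(J + N) = 1)
Y(K, T) = 1
(162902 + O(Y(-2, -12)))*(H(205) - 294800) = (162902 + 1)*(648 - 294800) = 162903*(-294152) = -47918243256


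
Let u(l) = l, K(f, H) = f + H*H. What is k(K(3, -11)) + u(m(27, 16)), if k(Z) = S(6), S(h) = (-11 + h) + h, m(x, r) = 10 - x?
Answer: -16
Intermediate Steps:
K(f, H) = f + H**2
S(h) = -11 + 2*h
k(Z) = 1 (k(Z) = -11 + 2*6 = -11 + 12 = 1)
k(K(3, -11)) + u(m(27, 16)) = 1 + (10 - 1*27) = 1 + (10 - 27) = 1 - 17 = -16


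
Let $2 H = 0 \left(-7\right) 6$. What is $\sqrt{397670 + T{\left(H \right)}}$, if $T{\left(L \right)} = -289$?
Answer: $\sqrt{397381} \approx 630.38$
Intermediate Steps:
$H = 0$ ($H = \frac{0 \left(-7\right) 6}{2} = \frac{0 \cdot 6}{2} = \frac{1}{2} \cdot 0 = 0$)
$\sqrt{397670 + T{\left(H \right)}} = \sqrt{397670 - 289} = \sqrt{397381}$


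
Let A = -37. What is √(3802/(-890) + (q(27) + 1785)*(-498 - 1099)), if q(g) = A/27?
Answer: I*√45689382289995/4005 ≈ 1687.7*I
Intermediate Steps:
q(g) = -37/27
√(3802/(-890) + (q(27) + 1785)*(-498 - 1099)) = √(3802/(-890) + (-37/27 + 1785)*(-498 - 1099)) = √(3802*(-1/890) + (48158/27)*(-1597)) = √(-1901/445 - 76908326/27) = √(-34224256397/12015) = I*√45689382289995/4005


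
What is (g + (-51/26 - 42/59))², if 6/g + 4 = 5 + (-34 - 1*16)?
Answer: 44164283409/5649927556 ≈ 7.8168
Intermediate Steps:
g = -6/49 (g = 6/(-4 + (5 + (-34 - 1*16))) = 6/(-4 + (5 + (-34 - 16))) = 6/(-4 + (5 - 50)) = 6/(-4 - 45) = 6/(-49) = 6*(-1/49) = -6/49 ≈ -0.12245)
(g + (-51/26 - 42/59))² = (-6/49 + (-51/26 - 42/59))² = (-6/49 - 4101/1534)² = (-210153/75166)² = 44164283409/5649927556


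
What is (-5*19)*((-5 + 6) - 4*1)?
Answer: 285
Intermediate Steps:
(-5*19)*((-5 + 6) - 4*1) = -95*(1 - 4) = -95*(-3) = 285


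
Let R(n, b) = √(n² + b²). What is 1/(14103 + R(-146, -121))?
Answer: 14103/198858652 - √35957/198858652 ≈ 6.9966e-5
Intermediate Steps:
R(n, b) = √(b² + n²)
1/(14103 + R(-146, -121)) = 1/(14103 + √((-121)² + (-146)²)) = 1/(14103 + √(14641 + 21316)) = 1/(14103 + √35957)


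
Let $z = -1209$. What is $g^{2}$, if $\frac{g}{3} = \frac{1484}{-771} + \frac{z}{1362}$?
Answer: $\frac{969139833601}{13613755684} \approx 71.188$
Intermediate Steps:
$g = - \frac{984449}{116678}$ ($g = 3 \left(\frac{1484}{-771} - \frac{1209}{1362}\right) = 3 \left(1484 \left(- \frac{1}{771}\right) - \frac{403}{454}\right) = 3 \left(- \frac{1484}{771} - \frac{403}{454}\right) = 3 \left(- \frac{984449}{350034}\right) = - \frac{984449}{116678} \approx -8.4373$)
$g^{2} = \left(- \frac{984449}{116678}\right)^{2} = \frac{969139833601}{13613755684}$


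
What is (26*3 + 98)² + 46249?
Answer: 77225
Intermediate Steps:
(26*3 + 98)² + 46249 = (78 + 98)² + 46249 = 176² + 46249 = 30976 + 46249 = 77225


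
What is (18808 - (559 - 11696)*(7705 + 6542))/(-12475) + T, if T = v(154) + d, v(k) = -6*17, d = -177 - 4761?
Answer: -221561647/12475 ≈ -17760.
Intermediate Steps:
d = -4938
v(k) = -102
T = -5040 (T = -102 - 4938 = -5040)
(18808 - (559 - 11696)*(7705 + 6542))/(-12475) + T = (18808 - (559 - 11696)*(7705 + 6542))/(-12475) - 5040 = (18808 - (-11137)*14247)*(-1/12475) - 5040 = (18808 - 1*(-158668839))*(-1/12475) - 5040 = (18808 + 158668839)*(-1/12475) - 5040 = 158687647*(-1/12475) - 5040 = -158687647/12475 - 5040 = -221561647/12475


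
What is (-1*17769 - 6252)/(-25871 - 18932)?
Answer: 24021/44803 ≈ 0.53615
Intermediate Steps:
(-1*17769 - 6252)/(-25871 - 18932) = (-17769 - 6252)/(-44803) = -24021*(-1/44803) = 24021/44803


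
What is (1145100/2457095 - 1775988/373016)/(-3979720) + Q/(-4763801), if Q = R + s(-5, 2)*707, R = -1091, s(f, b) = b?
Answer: -31974824870579869/479212058707619903440 ≈ -6.6724e-5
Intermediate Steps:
Q = 323 (Q = -1091 + 2*707 = -1091 + 1414 = 323)
(1145100/2457095 - 1775988/373016)/(-3979720) + Q/(-4763801) = (1145100/2457095 - 1775988/373016)/(-3979720) + 323/(-4763801) = (1145100*(1/2457095) - 1775988*1/373016)*(-1/3979720) + 323*(-1/4763801) = (229020/491419 - 443997/93254)*(-1/3979720) - 323/4763801 = -196831530663/45826787426*(-1/3979720) - 323/4763801 = 5319771099/4929129255540560 - 323/4763801 = -31974824870579869/479212058707619903440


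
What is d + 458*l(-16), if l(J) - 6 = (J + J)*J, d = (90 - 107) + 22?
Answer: 237249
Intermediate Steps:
d = 5 (d = -17 + 22 = 5)
l(J) = 6 + 2*J² (l(J) = 6 + (J + J)*J = 6 + (2*J)*J = 6 + 2*J²)
d + 458*l(-16) = 5 + 458*(6 + 2*(-16)²) = 5 + 458*(6 + 2*256) = 5 + 458*(6 + 512) = 5 + 458*518 = 5 + 237244 = 237249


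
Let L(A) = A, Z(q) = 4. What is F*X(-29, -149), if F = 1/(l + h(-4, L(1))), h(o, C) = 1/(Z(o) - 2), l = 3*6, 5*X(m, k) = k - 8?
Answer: -314/185 ≈ -1.6973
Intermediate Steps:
X(m, k) = -8/5 + k/5 (X(m, k) = (k - 8)/5 = (-8 + k)/5 = -8/5 + k/5)
l = 18
h(o, C) = 1/2 (h(o, C) = 1/(4 - 2) = 1/2)
F = 2/37 (F = 1/(18 + 1/2) = 1/(37/2) = 2/37 ≈ 0.054054)
F*X(-29, -149) = 2*(-8/5 + (1/5)*(-149))/37 = 2*(-8/5 - 149/5)/37 = (2/37)*(-157/5) = -314/185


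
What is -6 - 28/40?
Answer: -67/10 ≈ -6.7000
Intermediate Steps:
-6 - 28/40 = -6 + (1/40)*(-28) = -6 - 7/10 = -67/10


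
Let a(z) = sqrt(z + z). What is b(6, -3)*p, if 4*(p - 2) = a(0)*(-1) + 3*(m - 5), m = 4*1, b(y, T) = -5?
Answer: -25/4 ≈ -6.2500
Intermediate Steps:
a(z) = sqrt(2)*sqrt(z) (a(z) = sqrt(2*z) = sqrt(2)*sqrt(z))
m = 4
p = 5/4 (p = 2 + ((sqrt(2)*sqrt(0))*(-1) + 3*(4 - 5))/4 = 2 + ((sqrt(2)*0)*(-1) + 3*(-1))/4 = 2 + (0*(-1) - 3)/4 = 2 + (0 - 3)/4 = 2 + (1/4)*(-3) = 2 - 3/4 = 5/4 ≈ 1.2500)
b(6, -3)*p = -5*5/4 = -25/4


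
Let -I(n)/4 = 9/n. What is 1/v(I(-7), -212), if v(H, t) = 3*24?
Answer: 1/72 ≈ 0.013889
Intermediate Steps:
I(n) = -36/n
v(H, t) = 72
1/v(I(-7), -212) = 1/72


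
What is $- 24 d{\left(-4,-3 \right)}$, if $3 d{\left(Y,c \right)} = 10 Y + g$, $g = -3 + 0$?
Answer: $344$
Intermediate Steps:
$g = -3$
$d{\left(Y,c \right)} = -1 + \frac{10 Y}{3}$ ($d{\left(Y,c \right)} = \frac{10 Y - 3}{3} = \frac{-3 + 10 Y}{3} = -1 + \frac{10 Y}{3}$)
$- 24 d{\left(-4,-3 \right)} = - 24 \left(-1 + \frac{10}{3} \left(-4\right)\right) = - 24 \left(-1 - \frac{40}{3}\right) = \left(-24\right) \left(- \frac{43}{3}\right) = 344$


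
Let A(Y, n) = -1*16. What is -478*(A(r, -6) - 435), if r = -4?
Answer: 215578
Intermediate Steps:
A(Y, n) = -16
-478*(A(r, -6) - 435) = -478*(-16 - 435) = -478*(-451) = 215578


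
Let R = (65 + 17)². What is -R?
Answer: -6724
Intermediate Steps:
R = 6724 (R = 82² = 6724)
-R = -1*6724 = -6724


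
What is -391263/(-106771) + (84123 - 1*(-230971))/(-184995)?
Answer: 38738797211/19752101145 ≈ 1.9613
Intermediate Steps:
-391263/(-106771) + (84123 - 1*(-230971))/(-184995) = -391263*(-1/106771) + (84123 + 230971)*(-1/184995) = 391263/106771 + 315094*(-1/184995) = 391263/106771 - 315094/184995 = 38738797211/19752101145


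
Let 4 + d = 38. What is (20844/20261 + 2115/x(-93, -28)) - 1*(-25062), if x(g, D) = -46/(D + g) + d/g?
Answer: 565493257059/3322804 ≈ 1.7019e+5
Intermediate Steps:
d = 34 (d = -4 + 38 = 34)
x(g, D) = -46/(D + g) + 34/g
(20844/20261 + 2115/x(-93, -28)) - 1*(-25062) = (20844/20261 + 2115/((2*(-6*(-93) + 17*(-28))/(-93*(-28 - 93))))) - 1*(-25062) = (20844*(1/20261) + 2115/((2*(-1/93)*(558 - 476)/(-121)))) + 25062 = (20844/20261 + 2115/((2*(-1/93)*(-1/121)*82))) + 25062 = (20844/20261 + 2115/(164/11253)) + 25062 = (20844/20261 + 2115*(11253/164)) + 25062 = (20844/20261 + 23800095/164) + 25062 = 482217143211/3322804 + 25062 = 565493257059/3322804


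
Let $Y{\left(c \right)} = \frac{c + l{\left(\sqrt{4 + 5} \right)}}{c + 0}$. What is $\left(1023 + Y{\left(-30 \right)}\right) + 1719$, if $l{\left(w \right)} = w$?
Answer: $\frac{27429}{10} \approx 2742.9$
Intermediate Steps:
$Y{\left(c \right)} = \frac{3 + c}{c}$ ($Y{\left(c \right)} = \frac{c + \sqrt{4 + 5}}{c + 0} = \frac{c + \sqrt{9}}{c} = \frac{c + 3}{c} = \frac{3 + c}{c}$)
$\left(1023 + Y{\left(-30 \right)}\right) + 1719 = \left(1023 + \frac{3 - 30}{-30}\right) + 1719 = \left(1023 - - \frac{9}{10}\right) + 1719 = \left(1023 + \frac{9}{10}\right) + 1719 = \frac{10239}{10} + 1719 = \frac{27429}{10}$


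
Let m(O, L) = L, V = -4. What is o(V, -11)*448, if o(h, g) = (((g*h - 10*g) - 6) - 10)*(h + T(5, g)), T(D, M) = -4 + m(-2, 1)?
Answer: -432768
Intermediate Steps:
T(D, M) = -3 (T(D, M) = -4 + 1 = -3)
o(h, g) = (-3 + h)*(-16 - 10*g + g*h) (o(h, g) = (((g*h - 10*g) - 6) - 10)*(h - 3) = (((-10*g + g*h) - 6) - 10)*(-3 + h) = ((-6 - 10*g + g*h) - 10)*(-3 + h) = (-16 - 10*g + g*h)*(-3 + h) = (-3 + h)*(-16 - 10*g + g*h))
o(V, -11)*448 = (48 - 16*(-4) + 30*(-11) - 11*(-4)**2 - 13*(-11)*(-4))*448 = (48 + 64 - 330 - 11*16 - 572)*448 = (48 + 64 - 330 - 176 - 572)*448 = -966*448 = -432768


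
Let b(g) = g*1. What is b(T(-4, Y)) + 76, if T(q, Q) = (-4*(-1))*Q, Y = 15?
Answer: 136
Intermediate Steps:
T(q, Q) = 4*Q
b(g) = g
b(T(-4, Y)) + 76 = 4*15 + 76 = 60 + 76 = 136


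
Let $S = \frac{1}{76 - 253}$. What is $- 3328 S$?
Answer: $\frac{3328}{177} \approx 18.802$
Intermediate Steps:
$S = - \frac{1}{177}$ ($S = \frac{1}{-177} = - \frac{1}{177} \approx -0.0056497$)
$- 3328 S = \left(-3328\right) \left(- \frac{1}{177}\right) = \frac{3328}{177}$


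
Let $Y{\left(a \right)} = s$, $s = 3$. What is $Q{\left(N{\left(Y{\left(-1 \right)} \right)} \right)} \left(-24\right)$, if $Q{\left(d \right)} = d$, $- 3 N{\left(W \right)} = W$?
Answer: $24$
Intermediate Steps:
$Y{\left(a \right)} = 3$
$N{\left(W \right)} = - \frac{W}{3}$
$Q{\left(N{\left(Y{\left(-1 \right)} \right)} \right)} \left(-24\right) = \left(- \frac{1}{3}\right) 3 \left(-24\right) = \left(-1\right) \left(-24\right) = 24$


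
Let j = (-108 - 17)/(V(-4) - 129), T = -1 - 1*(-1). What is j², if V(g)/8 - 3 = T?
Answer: 625/441 ≈ 1.4172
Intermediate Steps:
T = 0 (T = -1 + 1 = 0)
V(g) = 24 (V(g) = 24 + 8*0 = 24 + 0 = 24)
j = 25/21 (j = (-108 - 17)/(24 - 129) = -125/(-105) = -125*(-1/105) = 25/21 ≈ 1.1905)
j² = (25/21)² = 625/441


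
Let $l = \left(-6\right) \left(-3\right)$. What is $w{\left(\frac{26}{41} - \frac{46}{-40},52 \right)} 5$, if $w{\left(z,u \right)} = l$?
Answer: $90$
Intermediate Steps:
$l = 18$
$w{\left(z,u \right)} = 18$
$w{\left(\frac{26}{41} - \frac{46}{-40},52 \right)} 5 = 18 \cdot 5 = 90$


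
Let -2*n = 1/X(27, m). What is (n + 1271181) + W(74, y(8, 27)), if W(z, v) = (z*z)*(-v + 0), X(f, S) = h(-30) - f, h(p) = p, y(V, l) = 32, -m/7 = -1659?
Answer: 124938187/114 ≈ 1.0959e+6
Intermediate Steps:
m = 11613 (m = -7*(-1659) = 11613)
X(f, S) = -30 - f
n = 1/114 (n = -1/(2*(-30 - 1*27)) = -1/(2*(-30 - 27)) = -½/(-57) = -½*(-1/57) = 1/114 ≈ 0.0087719)
W(z, v) = -v*z² (W(z, v) = z²*(-v) = -v*z²)
(n + 1271181) + W(74, y(8, 27)) = (1/114 + 1271181) - 1*32*74² = 144914635/114 - 1*32*5476 = 144914635/114 - 175232 = 124938187/114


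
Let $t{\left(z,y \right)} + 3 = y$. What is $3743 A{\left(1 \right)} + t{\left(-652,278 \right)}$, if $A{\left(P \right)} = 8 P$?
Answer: $30219$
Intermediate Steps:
$t{\left(z,y \right)} = -3 + y$
$3743 A{\left(1 \right)} + t{\left(-652,278 \right)} = 3743 \cdot 8 \cdot 1 + \left(-3 + 278\right) = 3743 \cdot 8 + 275 = 29944 + 275 = 30219$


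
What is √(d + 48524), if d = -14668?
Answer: 184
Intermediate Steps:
√(d + 48524) = √(-14668 + 48524) = √33856 = 184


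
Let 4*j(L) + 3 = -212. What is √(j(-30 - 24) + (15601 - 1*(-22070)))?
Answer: √150469/2 ≈ 193.95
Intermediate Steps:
j(L) = -215/4 (j(L) = -¾ + (¼)*(-212) = -¾ - 53 = -215/4)
√(j(-30 - 24) + (15601 - 1*(-22070))) = √(-215/4 + (15601 - 1*(-22070))) = √(-215/4 + (15601 + 22070)) = √(-215/4 + 37671) = √(150469/4) = √150469/2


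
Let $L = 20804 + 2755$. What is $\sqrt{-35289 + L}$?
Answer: $i \sqrt{11730} \approx 108.31 i$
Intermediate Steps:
$L = 23559$
$\sqrt{-35289 + L} = \sqrt{-35289 + 23559} = \sqrt{-11730} = i \sqrt{11730}$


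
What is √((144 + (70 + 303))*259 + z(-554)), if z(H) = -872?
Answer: √133031 ≈ 364.73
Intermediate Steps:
√((144 + (70 + 303))*259 + z(-554)) = √((144 + (70 + 303))*259 - 872) = √((144 + 373)*259 - 872) = √(517*259 - 872) = √(133903 - 872) = √133031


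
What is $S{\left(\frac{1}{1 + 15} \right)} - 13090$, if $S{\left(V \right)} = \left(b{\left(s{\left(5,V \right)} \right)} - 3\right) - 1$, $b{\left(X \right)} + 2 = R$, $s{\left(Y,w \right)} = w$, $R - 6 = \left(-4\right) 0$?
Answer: $-13090$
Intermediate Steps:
$R = 6$ ($R = 6 - 0 = 6 + 0 = 6$)
$b{\left(X \right)} = 4$ ($b{\left(X \right)} = -2 + 6 = 4$)
$S{\left(V \right)} = 0$ ($S{\left(V \right)} = \left(4 - 3\right) - 1 = 1 - 1 = 0$)
$S{\left(\frac{1}{1 + 15} \right)} - 13090 = 0 - 13090 = -13090$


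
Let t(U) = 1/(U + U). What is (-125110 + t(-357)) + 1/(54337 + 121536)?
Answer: -15710478490579/125573322 ≈ -1.2511e+5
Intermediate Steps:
t(U) = 1/(2*U)
(-125110 + t(-357)) + 1/(54337 + 121536) = (-125110 + (½)/(-357)) + 1/(54337 + 121536) = (-125110 + (½)*(-1/357)) + 1/175873 = (-125110 - 1/714) + 1/175873 = -89328541/714 + 1/175873 = -15710478490579/125573322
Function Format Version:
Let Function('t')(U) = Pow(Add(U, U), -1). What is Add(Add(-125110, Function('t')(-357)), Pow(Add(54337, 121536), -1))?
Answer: Rational(-15710478490579, 125573322) ≈ -1.2511e+5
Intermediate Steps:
Function('t')(U) = Mul(Rational(1, 2), Pow(U, -1)) (Function('t')(U) = Pow(Mul(2, U), -1) = Mul(Rational(1, 2), Pow(U, -1)))
Add(Add(-125110, Function('t')(-357)), Pow(Add(54337, 121536), -1)) = Add(Add(-125110, Mul(Rational(1, 2), Pow(-357, -1))), Pow(Add(54337, 121536), -1)) = Add(Add(-125110, Mul(Rational(1, 2), Rational(-1, 357))), Pow(175873, -1)) = Add(Add(-125110, Rational(-1, 714)), Rational(1, 175873)) = Add(Rational(-89328541, 714), Rational(1, 175873)) = Rational(-15710478490579, 125573322)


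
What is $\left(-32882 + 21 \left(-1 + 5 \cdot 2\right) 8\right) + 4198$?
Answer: $-27172$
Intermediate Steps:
$\left(-32882 + 21 \left(-1 + 5 \cdot 2\right) 8\right) + 4198 = \left(-32882 + 21 \left(-1 + 10\right) 8\right) + 4198 = \left(-32882 + 21 \cdot 9 \cdot 8\right) + 4198 = \left(-32882 + 189 \cdot 8\right) + 4198 = \left(-32882 + 1512\right) + 4198 = -31370 + 4198 = -27172$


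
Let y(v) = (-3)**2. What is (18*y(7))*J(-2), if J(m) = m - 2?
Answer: -648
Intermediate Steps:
y(v) = 9
J(m) = -2 + m
(18*y(7))*J(-2) = (18*9)*(-2 - 2) = 162*(-4) = -648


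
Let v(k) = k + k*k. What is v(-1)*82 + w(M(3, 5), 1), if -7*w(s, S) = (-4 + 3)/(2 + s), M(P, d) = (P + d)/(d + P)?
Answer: 1/21 ≈ 0.047619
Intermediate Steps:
M(P, d) = 1 (M(P, d) = (P + d)/(P + d) = 1)
w(s, S) = 1/(7*(2 + s)) (w(s, S) = -(-4 + 3)/(7*(2 + s)) = -(-1)/(7*(2 + s)) = 1/(7*(2 + s)))
v(k) = k + k²
v(-1)*82 + w(M(3, 5), 1) = -(1 - 1)*82 + 1/(7*(2 + 1)) = -1*0*82 + (⅐)/3 = 0*82 + (⅐)*(⅓) = 0 + 1/21 = 1/21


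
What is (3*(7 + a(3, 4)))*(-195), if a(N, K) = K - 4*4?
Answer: 2925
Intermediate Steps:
a(N, K) = -16 + K (a(N, K) = K - 16 = -16 + K)
(3*(7 + a(3, 4)))*(-195) = (3*(7 + (-16 + 4)))*(-195) = (3*(7 - 12))*(-195) = (3*(-5))*(-195) = -15*(-195) = 2925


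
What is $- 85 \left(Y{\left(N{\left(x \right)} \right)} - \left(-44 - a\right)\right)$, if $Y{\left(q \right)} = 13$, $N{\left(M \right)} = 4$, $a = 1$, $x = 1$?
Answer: $-4930$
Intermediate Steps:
$- 85 \left(Y{\left(N{\left(x \right)} \right)} - \left(-44 - a\right)\right) = - 85 \left(13 + \left(44 - \left(-1\right) 1\right)\right) = - 85 \left(13 + \left(44 - -1\right)\right) = - 85 \left(13 + \left(44 + 1\right)\right) = - 85 \left(13 + 45\right) = \left(-85\right) 58 = -4930$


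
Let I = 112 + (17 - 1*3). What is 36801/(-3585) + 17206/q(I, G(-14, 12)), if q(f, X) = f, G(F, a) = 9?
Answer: 1358252/10755 ≈ 126.29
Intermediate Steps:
I = 126 (I = 112 + (17 - 3) = 112 + 14 = 126)
36801/(-3585) + 17206/q(I, G(-14, 12)) = 36801/(-3585) + 17206/126 = 36801*(-1/3585) + 17206*(1/126) = -12267/1195 + 1229/9 = 1358252/10755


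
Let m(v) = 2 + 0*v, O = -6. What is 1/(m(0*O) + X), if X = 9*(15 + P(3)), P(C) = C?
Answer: 1/164 ≈ 0.0060976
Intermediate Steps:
m(v) = 2 (m(v) = 2 + 0 = 2)
X = 162 (X = 9*(15 + 3) = 9*18 = 162)
1/(m(0*O) + X) = 1/(2 + 162) = 1/164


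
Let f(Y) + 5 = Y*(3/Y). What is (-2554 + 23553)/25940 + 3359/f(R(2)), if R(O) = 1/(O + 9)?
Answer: -43545231/25940 ≈ -1678.7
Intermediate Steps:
R(O) = 1/(9 + O)
f(Y) = -2 (f(Y) = -5 + Y*(3/Y) = -5 + 3 = -2)
(-2554 + 23553)/25940 + 3359/f(R(2)) = (-2554 + 23553)/25940 + 3359/(-2) = 20999*(1/25940) + 3359*(-½) = 20999/25940 - 3359/2 = -43545231/25940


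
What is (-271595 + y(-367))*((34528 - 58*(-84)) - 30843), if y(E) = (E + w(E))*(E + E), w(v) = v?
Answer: 2286096677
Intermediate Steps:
y(E) = 4*E² (y(E) = (E + E)*(E + E) = (2*E)*(2*E) = 4*E²)
(-271595 + y(-367))*((34528 - 58*(-84)) - 30843) = (-271595 + 4*(-367)²)*((34528 - 58*(-84)) - 30843) = (-271595 + 4*134689)*((34528 + 4872) - 30843) = (-271595 + 538756)*(39400 - 30843) = 267161*8557 = 2286096677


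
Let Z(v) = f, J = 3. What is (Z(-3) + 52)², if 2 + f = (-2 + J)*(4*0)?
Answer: 2500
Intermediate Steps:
f = -2 (f = -2 + (-2 + 3)*(4*0) = -2 + 1*0 = -2 + 0 = -2)
Z(v) = -2
(Z(-3) + 52)² = (-2 + 52)² = 50² = 2500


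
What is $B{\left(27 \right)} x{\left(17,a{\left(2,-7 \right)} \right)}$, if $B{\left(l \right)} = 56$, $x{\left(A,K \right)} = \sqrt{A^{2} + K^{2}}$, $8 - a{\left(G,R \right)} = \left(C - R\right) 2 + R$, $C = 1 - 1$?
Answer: $56 \sqrt{290} \approx 953.65$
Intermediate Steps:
$C = 0$ ($C = 1 - 1 = 0$)
$a{\left(G,R \right)} = 8 + R$ ($a{\left(G,R \right)} = 8 - \left(\left(0 - R\right) 2 + R\right) = 8 - \left(- R 2 + R\right) = 8 - \left(- 2 R + R\right) = 8 - - R = 8 + R$)
$B{\left(27 \right)} x{\left(17,a{\left(2,-7 \right)} \right)} = 56 \sqrt{17^{2} + \left(8 - 7\right)^{2}} = 56 \sqrt{289 + 1^{2}} = 56 \sqrt{289 + 1} = 56 \sqrt{290}$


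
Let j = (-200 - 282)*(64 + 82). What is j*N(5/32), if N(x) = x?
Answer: -87965/8 ≈ -10996.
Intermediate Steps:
j = -70372 (j = -482*146 = -70372)
j*N(5/32) = -351860/32 = -70372*5/32 = -87965/8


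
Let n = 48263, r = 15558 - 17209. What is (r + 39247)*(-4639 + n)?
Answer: 1640087904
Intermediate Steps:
r = -1651
(r + 39247)*(-4639 + n) = (-1651 + 39247)*(-4639 + 48263) = 37596*43624 = 1640087904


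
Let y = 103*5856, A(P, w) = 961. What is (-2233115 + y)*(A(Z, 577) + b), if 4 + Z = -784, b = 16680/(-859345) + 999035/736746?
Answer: -198616727970087327131/126623798274 ≈ -1.5686e+9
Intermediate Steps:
b = 169245361759/126623798274 (b = 16680*(-1/859345) + 999035*(1/736746) = -3336/171869 + 999035/736746 = 169245361759/126623798274 ≈ 1.3366)
Z = -788 (Z = -4 - 784 = -788)
y = 603168
(-2233115 + y)*(A(Z, 577) + b) = (-2233115 + 603168)*(961 + 169245361759/126623798274) = -1629947*121854715503073/126623798274 = -198616727970087327131/126623798274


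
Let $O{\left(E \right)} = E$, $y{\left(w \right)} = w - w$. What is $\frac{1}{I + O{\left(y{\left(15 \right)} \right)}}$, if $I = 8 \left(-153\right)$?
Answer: $- \frac{1}{1224} \approx -0.00081699$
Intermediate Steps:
$y{\left(w \right)} = 0$
$I = -1224$
$\frac{1}{I + O{\left(y{\left(15 \right)} \right)}} = \frac{1}{-1224 + 0} = \frac{1}{-1224} = - \frac{1}{1224}$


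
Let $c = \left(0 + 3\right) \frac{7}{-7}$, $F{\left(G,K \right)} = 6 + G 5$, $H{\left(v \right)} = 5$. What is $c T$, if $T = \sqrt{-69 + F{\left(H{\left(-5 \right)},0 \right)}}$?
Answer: $- 3 i \sqrt{38} \approx - 18.493 i$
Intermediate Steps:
$F{\left(G,K \right)} = 6 + 5 G$
$c = -3$ ($c = 3 \cdot 7 \left(- \frac{1}{7}\right) = 3 \left(-1\right) = -3$)
$T = i \sqrt{38}$ ($T = \sqrt{-69 + \left(6 + 5 \cdot 5\right)} = \sqrt{-69 + \left(6 + 25\right)} = \sqrt{-69 + 31} = \sqrt{-38} = i \sqrt{38} \approx 6.1644 i$)
$c T = - 3 i \sqrt{38}$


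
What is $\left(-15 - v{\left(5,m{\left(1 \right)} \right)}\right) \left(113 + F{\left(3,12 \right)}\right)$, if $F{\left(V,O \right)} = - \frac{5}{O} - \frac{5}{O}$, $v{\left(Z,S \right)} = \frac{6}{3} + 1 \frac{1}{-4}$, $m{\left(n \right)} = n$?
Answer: $- \frac{45091}{24} \approx -1878.8$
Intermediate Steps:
$v{\left(Z,S \right)} = \frac{7}{4}$ ($v{\left(Z,S \right)} = 6 \cdot \frac{1}{3} + 1 \left(- \frac{1}{4}\right) = 2 - \frac{1}{4} = \frac{7}{4}$)
$F{\left(V,O \right)} = - \frac{10}{O}$
$\left(-15 - v{\left(5,m{\left(1 \right)} \right)}\right) \left(113 + F{\left(3,12 \right)}\right) = \left(-15 - \frac{7}{4}\right) \left(113 - \frac{10}{12}\right) = \left(-15 - \frac{7}{4}\right) \left(113 - \frac{5}{6}\right) = - \frac{67 \left(113 - \frac{5}{6}\right)}{4} = \left(- \frac{67}{4}\right) \frac{673}{6} = - \frac{45091}{24}$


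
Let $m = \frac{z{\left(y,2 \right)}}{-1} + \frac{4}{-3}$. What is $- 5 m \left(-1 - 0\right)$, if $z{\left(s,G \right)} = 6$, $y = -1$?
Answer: $- \frac{110}{3} \approx -36.667$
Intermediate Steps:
$m = - \frac{22}{3}$ ($m = \frac{6}{-1} + \frac{4}{-3} = 6 \left(-1\right) + 4 \left(- \frac{1}{3}\right) = -6 - \frac{4}{3} = - \frac{22}{3} \approx -7.3333$)
$- 5 m \left(-1 - 0\right) = \left(-5\right) \left(- \frac{22}{3}\right) \left(-1 - 0\right) = \frac{110 \left(-1 + 0\right)}{3} = \frac{110}{3} \left(-1\right) = - \frac{110}{3}$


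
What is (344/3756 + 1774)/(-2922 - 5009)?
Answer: -1665872/7447209 ≈ -0.22369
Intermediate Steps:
(344/3756 + 1774)/(-2922 - 5009) = (344*(1/3756) + 1774)/(-7931) = (86/939 + 1774)*(-1/7931) = (1665872/939)*(-1/7931) = -1665872/7447209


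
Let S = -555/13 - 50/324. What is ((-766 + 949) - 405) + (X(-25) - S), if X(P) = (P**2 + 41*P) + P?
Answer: -1272347/2106 ≈ -604.15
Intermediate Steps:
X(P) = P**2 + 42*P
S = -90235/2106 (S = -555*1/13 - 50*1/324 = -555/13 - 25/162 = -90235/2106 ≈ -42.847)
((-766 + 949) - 405) + (X(-25) - S) = ((-766 + 949) - 405) + (-25*(42 - 25) - 1*(-90235/2106)) = (183 - 405) + (-25*17 + 90235/2106) = -222 + (-425 + 90235/2106) = -222 - 804815/2106 = -1272347/2106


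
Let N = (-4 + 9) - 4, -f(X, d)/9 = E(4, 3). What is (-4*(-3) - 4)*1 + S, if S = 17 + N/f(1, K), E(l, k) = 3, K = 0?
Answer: 674/27 ≈ 24.963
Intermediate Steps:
f(X, d) = -27 (f(X, d) = -9*3 = -27)
N = 1 (N = 5 - 4 = 1)
S = 458/27 (S = 17 + 1/(-27) = 17 + 1*(-1/27) = 17 - 1/27 = 458/27 ≈ 16.963)
(-4*(-3) - 4)*1 + S = (-4*(-3) - 4)*1 + 458/27 = (12 - 4)*1 + 458/27 = 8*1 + 458/27 = 8 + 458/27 = 674/27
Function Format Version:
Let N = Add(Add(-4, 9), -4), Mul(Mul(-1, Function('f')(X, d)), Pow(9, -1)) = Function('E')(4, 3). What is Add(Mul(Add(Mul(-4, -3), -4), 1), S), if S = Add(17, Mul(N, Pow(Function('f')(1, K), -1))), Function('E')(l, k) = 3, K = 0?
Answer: Rational(674, 27) ≈ 24.963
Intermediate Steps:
Function('f')(X, d) = -27 (Function('f')(X, d) = Mul(-9, 3) = -27)
N = 1 (N = Add(5, -4) = 1)
S = Rational(458, 27) (S = Add(17, Mul(1, Pow(-27, -1))) = Add(17, Mul(1, Rational(-1, 27))) = Add(17, Rational(-1, 27)) = Rational(458, 27) ≈ 16.963)
Add(Mul(Add(Mul(-4, -3), -4), 1), S) = Add(Mul(Add(Mul(-4, -3), -4), 1), Rational(458, 27)) = Add(Mul(Add(12, -4), 1), Rational(458, 27)) = Add(Mul(8, 1), Rational(458, 27)) = Add(8, Rational(458, 27)) = Rational(674, 27)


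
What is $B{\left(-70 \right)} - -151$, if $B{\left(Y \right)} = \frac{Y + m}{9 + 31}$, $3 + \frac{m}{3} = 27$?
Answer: $\frac{3021}{20} \approx 151.05$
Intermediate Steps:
$m = 72$ ($m = -9 + 3 \cdot 27 = -9 + 81 = 72$)
$B{\left(Y \right)} = \frac{9}{5} + \frac{Y}{40}$ ($B{\left(Y \right)} = \frac{Y + 72}{9 + 31} = \frac{72 + Y}{40} = \left(72 + Y\right) \frac{1}{40} = \frac{9}{5} + \frac{Y}{40}$)
$B{\left(-70 \right)} - -151 = \left(\frac{9}{5} + \frac{1}{40} \left(-70\right)\right) - -151 = \left(\frac{9}{5} - \frac{7}{4}\right) + 151 = \frac{1}{20} + 151 = \frac{3021}{20}$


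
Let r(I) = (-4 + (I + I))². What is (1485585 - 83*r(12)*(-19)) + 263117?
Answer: 2379502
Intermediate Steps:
r(I) = (-4 + 2*I)²
(1485585 - 83*r(12)*(-19)) + 263117 = (1485585 - 332*(-2 + 12)²*(-19)) + 263117 = (1485585 - 332*10²*(-19)) + 263117 = (1485585 - 332*100*(-19)) + 263117 = (1485585 - 83*400*(-19)) + 263117 = (1485585 - 33200*(-19)) + 263117 = (1485585 + 630800) + 263117 = 2116385 + 263117 = 2379502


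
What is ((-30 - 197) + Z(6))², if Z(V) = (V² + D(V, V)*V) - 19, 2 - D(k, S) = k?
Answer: 54756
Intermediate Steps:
D(k, S) = 2 - k
Z(V) = -19 + V² + V*(2 - V) (Z(V) = (V² + (2 - V)*V) - 19 = (V² + V*(2 - V)) - 19 = -19 + V² + V*(2 - V))
((-30 - 197) + Z(6))² = ((-30 - 197) + (-19 + 2*6))² = (-227 + (-19 + 12))² = (-227 - 7)² = (-234)² = 54756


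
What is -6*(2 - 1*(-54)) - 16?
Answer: -352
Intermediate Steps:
-6*(2 - 1*(-54)) - 16 = -6*(2 + 54) - 16 = -6*56 - 16 = -336 - 16 = -352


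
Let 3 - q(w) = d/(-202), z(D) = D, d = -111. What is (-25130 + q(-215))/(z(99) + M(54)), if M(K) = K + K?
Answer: -5075765/41814 ≈ -121.39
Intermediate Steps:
M(K) = 2*K
q(w) = 495/202 (q(w) = 3 - (-111)/(-202) = 3 - (-111)*(-1)/202 = 3 - 1*111/202 = 3 - 111/202 = 495/202)
(-25130 + q(-215))/(z(99) + M(54)) = (-25130 + 495/202)/(99 + 2*54) = -5075765/(202*(99 + 108)) = -5075765/202/207 = -5075765/202*1/207 = -5075765/41814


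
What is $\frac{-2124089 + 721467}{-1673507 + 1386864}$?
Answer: $\frac{1402622}{286643} \approx 4.8933$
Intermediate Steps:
$\frac{-2124089 + 721467}{-1673507 + 1386864} = - \frac{1402622}{-286643} = \left(-1402622\right) \left(- \frac{1}{286643}\right) = \frac{1402622}{286643}$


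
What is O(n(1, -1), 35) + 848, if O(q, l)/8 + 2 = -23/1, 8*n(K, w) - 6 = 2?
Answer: 648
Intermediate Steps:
n(K, w) = 1 (n(K, w) = 3/4 + (1/8)*2 = 3/4 + 1/4 = 1)
O(q, l) = -200 (O(q, l) = -16 + 8*(-23/1) = -16 + 8*(-23*1) = -16 + 8*(-23) = -16 - 184 = -200)
O(n(1, -1), 35) + 848 = -200 + 848 = 648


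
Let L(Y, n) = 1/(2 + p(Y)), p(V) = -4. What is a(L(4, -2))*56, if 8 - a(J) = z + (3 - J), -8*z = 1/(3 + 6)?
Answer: 2275/9 ≈ 252.78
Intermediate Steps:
L(Y, n) = -½ (L(Y, n) = 1/(2 - 4) = 1/(-2) = -½)
z = -1/72 (z = -1/(8*(3 + 6)) = -⅛/9 = -⅛*⅑ = -1/72 ≈ -0.013889)
a(J) = 361/72 + J (a(J) = 8 - (-1/72 + (3 - J)) = 8 - (215/72 - J) = 8 + (-215/72 + J) = 361/72 + J)
a(L(4, -2))*56 = (361/72 - ½)*56 = (325/72)*56 = 2275/9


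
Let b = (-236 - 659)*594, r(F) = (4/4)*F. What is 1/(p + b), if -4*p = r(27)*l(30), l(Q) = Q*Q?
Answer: -1/537705 ≈ -1.8598e-6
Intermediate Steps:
r(F) = F (r(F) = (4*(1/4))*F = 1*F = F)
l(Q) = Q**2
p = -6075 (p = -27*30**2/4 = -27*900/4 = -1/4*24300 = -6075)
b = -531630 (b = -895*594 = -531630)
1/(p + b) = 1/(-6075 - 531630) = 1/(-537705) = -1/537705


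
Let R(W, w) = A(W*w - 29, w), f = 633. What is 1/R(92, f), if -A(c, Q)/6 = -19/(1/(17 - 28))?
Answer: -1/1254 ≈ -0.00079745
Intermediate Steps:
A(c, Q) = -1254 (A(c, Q) = -(-114)/(1/(17 - 28)) = -(-114)/(1/(-11)) = -(-114)/(-1/11) = -(-114)*(-11) = -6*209 = -1254)
R(W, w) = -1254
1/R(92, f) = 1/(-1254) = -1/1254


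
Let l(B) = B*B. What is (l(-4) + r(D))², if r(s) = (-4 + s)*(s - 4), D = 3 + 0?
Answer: 289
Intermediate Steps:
D = 3
l(B) = B²
r(s) = (-4 + s)² (r(s) = (-4 + s)*(-4 + s) = (-4 + s)²)
(l(-4) + r(D))² = ((-4)² + (-4 + 3)²)² = (16 + (-1)²)² = (16 + 1)² = 17² = 289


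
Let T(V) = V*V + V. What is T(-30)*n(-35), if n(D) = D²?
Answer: 1065750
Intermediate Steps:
T(V) = V + V² (T(V) = V² + V = V + V²)
T(-30)*n(-35) = -30*(1 - 30)*(-35)² = -30*(-29)*1225 = 870*1225 = 1065750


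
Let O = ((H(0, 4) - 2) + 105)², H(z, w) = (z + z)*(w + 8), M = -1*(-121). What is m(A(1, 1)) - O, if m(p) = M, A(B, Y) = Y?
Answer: -10488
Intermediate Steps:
M = 121
m(p) = 121
H(z, w) = 2*z*(8 + w) (H(z, w) = (2*z)*(8 + w) = 2*z*(8 + w))
O = 10609 (O = ((2*0*(8 + 4) - 2) + 105)² = ((2*0*12 - 2) + 105)² = ((0 - 2) + 105)² = (-2 + 105)² = 103² = 10609)
m(A(1, 1)) - O = 121 - 1*10609 = 121 - 10609 = -10488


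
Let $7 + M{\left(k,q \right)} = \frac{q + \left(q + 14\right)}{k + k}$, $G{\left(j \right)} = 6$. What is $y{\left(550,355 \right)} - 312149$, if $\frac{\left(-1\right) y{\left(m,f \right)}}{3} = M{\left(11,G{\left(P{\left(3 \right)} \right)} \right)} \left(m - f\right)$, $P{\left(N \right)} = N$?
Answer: $- \frac{3396199}{11} \approx -3.0875 \cdot 10^{5}$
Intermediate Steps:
$M{\left(k,q \right)} = -7 + \frac{14 + 2 q}{2 k}$ ($M{\left(k,q \right)} = -7 + \frac{q + \left(q + 14\right)}{k + k} = -7 + \frac{q + \left(14 + q\right)}{2 k} = -7 + \left(14 + 2 q\right) \frac{1}{2 k} = -7 + \frac{14 + 2 q}{2 k}$)
$y{\left(m,f \right)} = - \frac{192 f}{11} + \frac{192 m}{11}$ ($y{\left(m,f \right)} = - 3 \frac{7 + 6 - 77}{11} \left(m - f\right) = - 3 \cdot \frac{1}{11} \left(-64\right) \left(m - f\right) = - 3 \left(- \frac{64 \left(m - f\right)}{11}\right) = - 3 \left(- \frac{64 m}{11} + \frac{64 f}{11}\right) = - \frac{192 f}{11} + \frac{192 m}{11}$)
$y{\left(550,355 \right)} - 312149 = \left(\left(- \frac{192}{11}\right) 355 + \frac{192}{11} \cdot 550\right) - 312149 = \left(- \frac{68160}{11} + 9600\right) - 312149 = \frac{37440}{11} - 312149 = - \frac{3396199}{11}$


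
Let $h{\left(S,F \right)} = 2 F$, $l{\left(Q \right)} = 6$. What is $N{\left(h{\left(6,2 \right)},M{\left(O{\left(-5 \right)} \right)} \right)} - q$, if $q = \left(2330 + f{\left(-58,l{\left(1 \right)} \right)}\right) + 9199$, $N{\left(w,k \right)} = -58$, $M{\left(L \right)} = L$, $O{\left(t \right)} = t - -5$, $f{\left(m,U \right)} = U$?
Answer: $-11593$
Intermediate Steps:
$O{\left(t \right)} = 5 + t$ ($O{\left(t \right)} = t + 5 = 5 + t$)
$q = 11535$ ($q = \left(2330 + 6\right) + 9199 = 2336 + 9199 = 11535$)
$N{\left(h{\left(6,2 \right)},M{\left(O{\left(-5 \right)} \right)} \right)} - q = -58 - 11535 = -11593$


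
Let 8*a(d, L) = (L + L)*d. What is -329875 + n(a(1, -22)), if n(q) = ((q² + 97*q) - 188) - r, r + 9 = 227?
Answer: -1323137/4 ≈ -3.3078e+5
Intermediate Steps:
r = 218 (r = -9 + 227 = 218)
a(d, L) = L*d/4 (a(d, L) = ((L + L)*d)/8 = ((2*L)*d)/8 = (2*L*d)/8 = L*d/4)
n(q) = -406 + q² + 97*q (n(q) = ((q² + 97*q) - 188) - 1*218 = (-188 + q² + 97*q) - 218 = -406 + q² + 97*q)
-329875 + n(a(1, -22)) = -329875 + (-406 + ((¼)*(-22)*1)² + 97*((¼)*(-22)*1)) = -329875 + (-406 + (-11/2)² + 97*(-11/2)) = -329875 + (-406 + 121/4 - 1067/2) = -329875 - 3637/4 = -1323137/4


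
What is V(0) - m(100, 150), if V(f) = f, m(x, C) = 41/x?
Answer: -41/100 ≈ -0.41000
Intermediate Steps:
V(0) - m(100, 150) = 0 - 41/100 = -41/100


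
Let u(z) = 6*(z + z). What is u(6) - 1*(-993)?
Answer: 1065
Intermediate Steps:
u(z) = 12*z (u(z) = 6*(2*z) = 12*z)
u(6) - 1*(-993) = 12*6 - 1*(-993) = 72 + 993 = 1065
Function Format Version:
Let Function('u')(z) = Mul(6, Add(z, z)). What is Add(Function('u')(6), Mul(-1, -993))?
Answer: 1065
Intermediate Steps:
Function('u')(z) = Mul(12, z) (Function('u')(z) = Mul(6, Mul(2, z)) = Mul(12, z))
Add(Function('u')(6), Mul(-1, -993)) = Add(Mul(12, 6), Mul(-1, -993)) = Add(72, 993) = 1065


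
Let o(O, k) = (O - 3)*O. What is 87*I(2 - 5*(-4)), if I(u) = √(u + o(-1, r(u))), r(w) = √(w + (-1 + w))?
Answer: 87*√26 ≈ 443.61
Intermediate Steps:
r(w) = √(-1 + 2*w)
o(O, k) = O*(-3 + O) (o(O, k) = (-3 + O)*O = O*(-3 + O))
I(u) = √(4 + u) (I(u) = √(u - (-3 - 1)) = √(u - 1*(-4)) = √(u + 4) = √(4 + u))
87*I(2 - 5*(-4)) = 87*√(4 + (2 - 5*(-4))) = 87*√(4 + (2 + 20)) = 87*√(4 + 22) = 87*√26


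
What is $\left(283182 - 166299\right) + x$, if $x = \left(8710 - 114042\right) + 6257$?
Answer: $17808$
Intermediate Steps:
$x = -99075$ ($x = -105332 + 6257 = -99075$)
$\left(283182 - 166299\right) + x = \left(283182 - 166299\right) - 99075 = 116883 - 99075 = 17808$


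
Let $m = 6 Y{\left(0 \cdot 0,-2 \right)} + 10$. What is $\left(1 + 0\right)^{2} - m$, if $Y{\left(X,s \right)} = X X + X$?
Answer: $-9$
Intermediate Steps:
$Y{\left(X,s \right)} = X + X^{2}$ ($Y{\left(X,s \right)} = X^{2} + X = X + X^{2}$)
$m = 10$ ($m = 6 \cdot 0 \cdot 0 \left(1 + 0 \cdot 0\right) + 10 = 6 \cdot 0 \left(1 + 0\right) + 10 = 6 \cdot 0 \cdot 1 + 10 = 6 \cdot 0 + 10 = 0 + 10 = 10$)
$\left(1 + 0\right)^{2} - m = \left(1 + 0\right)^{2} - 10 = 1^{2} - 10 = 1 - 10 = -9$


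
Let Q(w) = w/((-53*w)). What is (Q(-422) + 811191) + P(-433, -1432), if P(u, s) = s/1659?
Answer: 71325513502/87927 ≈ 8.1119e+5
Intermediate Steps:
P(u, s) = s/1659 (P(u, s) = s*(1/1659) = s/1659)
Q(w) = -1/53 (Q(w) = w*(-1/(53*w)) = -1/53)
(Q(-422) + 811191) + P(-433, -1432) = (-1/53 + 811191) + (1/1659)*(-1432) = 42993122/53 - 1432/1659 = 71325513502/87927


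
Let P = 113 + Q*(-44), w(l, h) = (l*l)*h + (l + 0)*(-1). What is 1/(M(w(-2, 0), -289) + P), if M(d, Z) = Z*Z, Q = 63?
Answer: 1/80862 ≈ 1.2367e-5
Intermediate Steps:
w(l, h) = -l + h*l**2 (w(l, h) = l**2*h + l*(-1) = h*l**2 - l = -l + h*l**2)
M(d, Z) = Z**2
P = -2659 (P = 113 + 63*(-44) = 113 - 2772 = -2659)
1/(M(w(-2, 0), -289) + P) = 1/((-289)**2 - 2659) = 1/(83521 - 2659) = 1/80862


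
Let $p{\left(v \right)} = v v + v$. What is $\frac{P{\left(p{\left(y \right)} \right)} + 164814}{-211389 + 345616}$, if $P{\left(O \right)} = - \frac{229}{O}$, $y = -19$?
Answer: $\frac{56366159}{45905634} \approx 1.2279$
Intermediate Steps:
$p{\left(v \right)} = v + v^{2}$ ($p{\left(v \right)} = v^{2} + v = v + v^{2}$)
$\frac{P{\left(p{\left(y \right)} \right)} + 164814}{-211389 + 345616} = \frac{- \frac{229}{\left(-19\right) \left(1 - 19\right)} + 164814}{-211389 + 345616} = \frac{- \frac{229}{\left(-19\right) \left(-18\right)} + 164814}{134227} = \left(- \frac{229}{342} + 164814\right) \frac{1}{134227} = \frac{56366159}{342} \cdot \frac{1}{134227} = \frac{56366159}{45905634}$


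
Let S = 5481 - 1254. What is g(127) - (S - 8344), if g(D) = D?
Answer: 4244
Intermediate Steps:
S = 4227
g(127) - (S - 8344) = 127 - (4227 - 8344) = 127 - 1*(-4117) = 127 + 4117 = 4244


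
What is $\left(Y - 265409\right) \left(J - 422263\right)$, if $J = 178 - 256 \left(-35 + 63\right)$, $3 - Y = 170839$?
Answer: $187259474985$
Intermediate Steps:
$Y = -170836$ ($Y = 3 - 170839 = -170836$)
$J = -6990$ ($J = 178 - 7168 = -6990$)
$\left(Y - 265409\right) \left(J - 422263\right) = \left(-170836 - 265409\right) \left(-6990 - 422263\right) = \left(-436245\right) \left(-429253\right) = 187259474985$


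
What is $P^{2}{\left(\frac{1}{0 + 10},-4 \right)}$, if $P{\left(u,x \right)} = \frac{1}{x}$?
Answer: $\frac{1}{16} \approx 0.0625$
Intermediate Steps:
$P^{2}{\left(\frac{1}{0 + 10},-4 \right)} = \left(\frac{1}{-4}\right)^{2} = \left(- \frac{1}{4}\right)^{2} = \frac{1}{16}$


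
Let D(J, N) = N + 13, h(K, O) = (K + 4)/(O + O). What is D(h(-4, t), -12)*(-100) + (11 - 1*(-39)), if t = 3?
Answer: -50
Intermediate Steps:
h(K, O) = (4 + K)/(2*O) (h(K, O) = (4 + K)/((2*O)) = (4 + K)*(1/(2*O)) = (4 + K)/(2*O))
D(J, N) = 13 + N
D(h(-4, t), -12)*(-100) + (11 - 1*(-39)) = (13 - 12)*(-100) + (11 - 1*(-39)) = 1*(-100) + (11 + 39) = -100 + 50 = -50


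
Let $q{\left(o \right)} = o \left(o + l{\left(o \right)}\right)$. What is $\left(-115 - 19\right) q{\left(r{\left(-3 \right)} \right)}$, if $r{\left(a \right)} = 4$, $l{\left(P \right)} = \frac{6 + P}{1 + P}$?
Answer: $-3216$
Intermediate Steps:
$l{\left(P \right)} = \frac{6 + P}{1 + P}$
$q{\left(o \right)} = o \left(o + \frac{6 + o}{1 + o}\right)$
$\left(-115 - 19\right) q{\left(r{\left(-3 \right)} \right)} = \left(-115 - 19\right) \frac{4 \left(6 + 4 + 4 \left(1 + 4\right)\right)}{1 + 4} = - 134 \frac{4 \left(6 + 4 + 4 \cdot 5\right)}{5} = - 134 \cdot 4 \cdot \frac{1}{5} \left(6 + 4 + 20\right) = - 134 \cdot 4 \cdot \frac{1}{5} \cdot 30 = \left(-134\right) 24 = -3216$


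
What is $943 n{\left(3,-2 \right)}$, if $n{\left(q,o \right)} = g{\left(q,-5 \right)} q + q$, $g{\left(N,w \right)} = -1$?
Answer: $0$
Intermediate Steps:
$n{\left(q,o \right)} = 0$ ($n{\left(q,o \right)} = - q + q = 0$)
$943 n{\left(3,-2 \right)} = 943 \cdot 0 = 0$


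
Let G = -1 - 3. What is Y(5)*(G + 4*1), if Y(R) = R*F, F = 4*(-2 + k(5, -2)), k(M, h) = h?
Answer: 0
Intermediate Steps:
F = -16 (F = 4*(-2 - 2) = 4*(-4) = -16)
G = -4
Y(R) = -16*R (Y(R) = R*(-16) = -16*R)
Y(5)*(G + 4*1) = (-16*5)*(-4 + 4*1) = -80*(-4 + 4) = -80*0 = 0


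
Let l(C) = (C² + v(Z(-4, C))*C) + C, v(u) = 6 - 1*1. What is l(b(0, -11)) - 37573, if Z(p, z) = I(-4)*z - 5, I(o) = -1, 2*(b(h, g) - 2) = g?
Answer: -150327/4 ≈ -37582.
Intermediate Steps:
b(h, g) = 2 + g/2
Z(p, z) = -5 - z (Z(p, z) = -z - 5 = -5 - z)
v(u) = 5 (v(u) = 6 - 1 = 5)
l(C) = C² + 6*C (l(C) = (C² + 5*C) + C = C² + 6*C)
l(b(0, -11)) - 37573 = (2 + (½)*(-11))*(6 + (2 + (½)*(-11))) - 37573 = (2 - 11/2)*(6 + (2 - 11/2)) - 37573 = -7*(6 - 7/2)/2 - 37573 = -7/2*5/2 - 37573 = -35/4 - 37573 = -150327/4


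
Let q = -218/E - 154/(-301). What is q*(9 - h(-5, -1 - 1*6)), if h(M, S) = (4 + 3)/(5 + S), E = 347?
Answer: -21750/14921 ≈ -1.4577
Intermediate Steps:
h(M, S) = 7/(5 + S)
q = -1740/14921 (q = -218/347 - 154/(-301) = -218*1/347 - 154*(-1/301) = -218/347 + 22/43 = -1740/14921 ≈ -0.11661)
q*(9 - h(-5, -1 - 1*6)) = -1740*(9 - 7/(5 + (-1 - 1*6)))/14921 = -1740*(9 - 7/(5 + (-1 - 6)))/14921 = -1740*(9 - 7/(5 - 7))/14921 = -1740*(9 - 7/(-2))/14921 = -1740*(9 - 7*(-1)/2)/14921 = -1740*(9 - 1*(-7/2))/14921 = -1740*(9 + 7/2)/14921 = -1740/14921*25/2 = -21750/14921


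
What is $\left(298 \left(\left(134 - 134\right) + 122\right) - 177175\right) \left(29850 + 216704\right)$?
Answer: $-34719487726$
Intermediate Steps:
$\left(298 \left(\left(134 - 134\right) + 122\right) - 177175\right) \left(29850 + 216704\right) = \left(298 \left(\left(134 - 134\right) + 122\right) - 177175\right) 246554 = \left(298 \left(0 + 122\right) - 177175\right) 246554 = \left(298 \cdot 122 - 177175\right) 246554 = \left(36356 - 177175\right) 246554 = \left(-140819\right) 246554 = -34719487726$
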